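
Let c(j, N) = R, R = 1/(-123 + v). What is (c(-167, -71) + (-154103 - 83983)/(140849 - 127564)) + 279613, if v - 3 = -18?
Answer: 512590032137/1833330 ≈ 2.7960e+5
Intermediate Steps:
v = -15 (v = 3 - 18 = -15)
R = -1/138 (R = 1/(-123 - 15) = 1/(-138) = -1/138 ≈ -0.0072464)
c(j, N) = -1/138
(c(-167, -71) + (-154103 - 83983)/(140849 - 127564)) + 279613 = (-1/138 + (-154103 - 83983)/(140849 - 127564)) + 279613 = (-1/138 - 238086/13285) + 279613 = -32869153/1833330 + 279613 = 512590032137/1833330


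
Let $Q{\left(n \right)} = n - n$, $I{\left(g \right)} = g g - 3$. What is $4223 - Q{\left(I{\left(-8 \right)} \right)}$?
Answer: $4223$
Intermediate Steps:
$I{\left(g \right)} = -3 + g^{2}$ ($I{\left(g \right)} = g^{2} - 3 = -3 + g^{2}$)
$Q{\left(n \right)} = 0$
$4223 - Q{\left(I{\left(-8 \right)} \right)} = 4223 - 0 = 4223 + 0 = 4223$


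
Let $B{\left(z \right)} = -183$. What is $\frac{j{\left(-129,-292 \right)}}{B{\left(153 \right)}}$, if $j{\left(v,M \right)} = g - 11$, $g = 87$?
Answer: $- \frac{76}{183} \approx -0.4153$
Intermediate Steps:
$j{\left(v,M \right)} = 76$ ($j{\left(v,M \right)} = 87 - 11 = 76$)
$\frac{j{\left(-129,-292 \right)}}{B{\left(153 \right)}} = \frac{76}{-183} = 76 \left(- \frac{1}{183}\right) = - \frac{76}{183}$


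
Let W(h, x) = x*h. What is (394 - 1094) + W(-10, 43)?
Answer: -1130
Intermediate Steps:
W(h, x) = h*x
(394 - 1094) + W(-10, 43) = (394 - 1094) - 10*43 = -700 - 430 = -1130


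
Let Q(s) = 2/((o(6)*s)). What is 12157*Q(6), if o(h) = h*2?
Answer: 12157/36 ≈ 337.69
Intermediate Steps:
o(h) = 2*h
Q(s) = 1/(6*s) (Q(s) = 2/(((2*6)*s)) = 2/((12*s)) = 2*(1/(12*s)) = 1/(6*s))
12157*Q(6) = 12157*((⅙)/6) = 12157*((⅙)*(⅙)) = 12157*(1/36) = 12157/36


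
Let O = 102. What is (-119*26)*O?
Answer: -315588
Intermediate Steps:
(-119*26)*O = -119*26*102 = -3094*102 = -315588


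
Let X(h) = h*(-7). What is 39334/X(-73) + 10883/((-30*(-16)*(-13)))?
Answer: 239882947/3188640 ≈ 75.230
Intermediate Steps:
X(h) = -7*h
39334/X(-73) + 10883/((-30*(-16)*(-13))) = 39334/((-7*(-73))) + 10883/((-30*(-16)*(-13))) = 39334/511 + 10883/((480*(-13))) = 39334*(1/511) + 10883/(-6240) = 39334/511 + 10883*(-1/6240) = 39334/511 - 10883/6240 = 239882947/3188640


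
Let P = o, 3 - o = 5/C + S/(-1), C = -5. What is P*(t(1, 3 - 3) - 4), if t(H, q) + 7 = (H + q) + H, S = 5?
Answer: -81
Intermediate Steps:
o = 9 (o = 3 - (5/(-5) + 5/(-1)) = 3 - (5*(-⅕) + 5*(-1)) = 3 - (-1 - 5) = 3 - 1*(-6) = 3 + 6 = 9)
P = 9
t(H, q) = -7 + q + 2*H (t(H, q) = -7 + ((H + q) + H) = -7 + (q + 2*H) = -7 + q + 2*H)
P*(t(1, 3 - 3) - 4) = 9*((-7 + (3 - 3) + 2*1) - 4) = 9*((-7 + 0 + 2) - 4) = 9*(-5 - 4) = 9*(-9) = -81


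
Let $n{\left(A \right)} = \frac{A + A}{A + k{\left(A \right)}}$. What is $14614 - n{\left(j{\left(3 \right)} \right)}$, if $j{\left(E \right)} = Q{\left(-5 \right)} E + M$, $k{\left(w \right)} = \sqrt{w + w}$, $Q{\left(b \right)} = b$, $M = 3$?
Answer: $\frac{102286}{7} - \frac{2 i \sqrt{6}}{7} \approx 14612.0 - 0.69985 i$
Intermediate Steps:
$k{\left(w \right)} = \sqrt{2} \sqrt{w}$ ($k{\left(w \right)} = \sqrt{2 w} = \sqrt{2} \sqrt{w}$)
$j{\left(E \right)} = 3 - 5 E$ ($j{\left(E \right)} = - 5 E + 3 = 3 - 5 E$)
$n{\left(A \right)} = \frac{2 A}{A + \sqrt{2} \sqrt{A}}$ ($n{\left(A \right)} = \frac{A + A}{A + \sqrt{2} \sqrt{A}} = \frac{2 A}{A + \sqrt{2} \sqrt{A}}$)
$14614 - n{\left(j{\left(3 \right)} \right)} = 14614 - \frac{2 \left(3 - 15\right)}{\left(3 - 15\right) + \sqrt{2} \sqrt{3 - 15}} = 14614 - 2 \left(-12\right) \frac{1}{-12 + \sqrt{2} \sqrt{-12}} = 14614 - 2 \left(-12\right) \frac{1}{-12 + \sqrt{2} \cdot 2 i \sqrt{3}} = 14614 - 2 \left(-12\right) \frac{1}{-12 + 2 i \sqrt{6}} = 14614 - - \frac{24}{-12 + 2 i \sqrt{6}} = 14614 + \frac{24}{-12 + 2 i \sqrt{6}}$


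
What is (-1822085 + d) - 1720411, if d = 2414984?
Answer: -1127512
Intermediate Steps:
(-1822085 + d) - 1720411 = (-1822085 + 2414984) - 1720411 = 592899 - 1720411 = -1127512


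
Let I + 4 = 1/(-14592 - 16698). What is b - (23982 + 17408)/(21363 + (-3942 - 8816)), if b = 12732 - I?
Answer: 685575729341/53850090 ≈ 12731.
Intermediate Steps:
I = -125161/31290 (I = -4 + 1/(-14592 - 16698) = -4 + 1/(-31290) = -4 - 1/31290 = -125161/31290 ≈ -4.0000)
b = 398509441/31290 (b = 12732 - 1*(-125161/31290) = 12732 + 125161/31290 = 398509441/31290 ≈ 12736.)
b - (23982 + 17408)/(21363 + (-3942 - 8816)) = 398509441/31290 - (23982 + 17408)/(21363 + (-3942 - 8816)) = 398509441/31290 - 41390/(21363 - 12758) = 398509441/31290 - 41390/8605 = 398509441/31290 - 1*8278/1721 = 398509441/31290 - 8278/1721 = 685575729341/53850090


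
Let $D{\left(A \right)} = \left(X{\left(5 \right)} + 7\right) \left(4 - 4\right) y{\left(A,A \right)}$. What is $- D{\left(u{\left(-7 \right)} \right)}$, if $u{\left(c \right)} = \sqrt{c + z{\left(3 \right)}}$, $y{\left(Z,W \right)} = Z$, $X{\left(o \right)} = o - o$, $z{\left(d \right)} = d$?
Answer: $0$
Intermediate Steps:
$X{\left(o \right)} = 0$
$u{\left(c \right)} = \sqrt{3 + c}$ ($u{\left(c \right)} = \sqrt{c + 3} = \sqrt{3 + c}$)
$D{\left(A \right)} = 0$ ($D{\left(A \right)} = \left(0 + 7\right) \left(4 - 4\right) A = 7 \cdot 0 A = 0 A = 0$)
$- D{\left(u{\left(-7 \right)} \right)} = \left(-1\right) 0 = 0$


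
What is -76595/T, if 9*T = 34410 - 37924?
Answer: 689355/3514 ≈ 196.17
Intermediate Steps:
T = -3514/9 (T = (34410 - 37924)/9 = (1/9)*(-3514) = -3514/9 ≈ -390.44)
-76595/T = -76595/(-3514/9) = -76595*(-9/3514) = 689355/3514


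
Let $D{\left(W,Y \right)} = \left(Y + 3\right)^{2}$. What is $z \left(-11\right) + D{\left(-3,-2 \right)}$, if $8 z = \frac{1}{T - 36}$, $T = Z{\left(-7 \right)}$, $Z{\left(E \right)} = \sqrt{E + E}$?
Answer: $\frac{2719}{2620} + \frac{11 i \sqrt{14}}{10480} \approx 1.0378 + 0.0039273 i$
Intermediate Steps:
$D{\left(W,Y \right)} = \left(3 + Y\right)^{2}$
$Z{\left(E \right)} = \sqrt{2} \sqrt{E}$ ($Z{\left(E \right)} = \sqrt{2 E} = \sqrt{2} \sqrt{E}$)
$T = i \sqrt{14}$ ($T = \sqrt{2} \sqrt{-7} = \sqrt{2} i \sqrt{7} = i \sqrt{14} \approx 3.7417 i$)
$z = \frac{1}{8 \left(-36 + i \sqrt{14}\right)}$ ($z = \frac{1}{8 \left(i \sqrt{14} - 36\right)} = \frac{1}{8 \left(-36 + i \sqrt{14}\right)} \approx -0.0034351 - 0.00035703 i$)
$z \left(-11\right) + D{\left(-3,-2 \right)} = \left(- \frac{9}{2620} - \frac{i \sqrt{14}}{10480}\right) \left(-11\right) + \left(3 - 2\right)^{2} = \left(\frac{99}{2620} + \frac{11 i \sqrt{14}}{10480}\right) + 1^{2} = \left(\frac{99}{2620} + \frac{11 i \sqrt{14}}{10480}\right) + 1 = \frac{2719}{2620} + \frac{11 i \sqrt{14}}{10480}$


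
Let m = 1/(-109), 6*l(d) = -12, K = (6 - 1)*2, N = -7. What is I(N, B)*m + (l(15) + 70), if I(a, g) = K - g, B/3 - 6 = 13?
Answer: 7459/109 ≈ 68.431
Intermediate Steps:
B = 57 (B = 18 + 3*13 = 18 + 39 = 57)
K = 10 (K = 5*2 = 10)
l(d) = -2 (l(d) = (1/6)*(-12) = -2)
I(a, g) = 10 - g
m = -1/109 ≈ -0.0091743
I(N, B)*m + (l(15) + 70) = (10 - 1*57)*(-1/109) + (-2 + 70) = (10 - 57)*(-1/109) + 68 = -47*(-1/109) + 68 = 47/109 + 68 = 7459/109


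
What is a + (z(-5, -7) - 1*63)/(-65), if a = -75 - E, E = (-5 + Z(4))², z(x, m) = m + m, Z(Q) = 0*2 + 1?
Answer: -5838/65 ≈ -89.815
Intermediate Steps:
Z(Q) = 1 (Z(Q) = 0 + 1 = 1)
z(x, m) = 2*m
E = 16 (E = (-5 + 1)² = (-4)² = 16)
a = -91 (a = -75 - 1*16 = -75 - 16 = -91)
a + (z(-5, -7) - 1*63)/(-65) = -91 + (2*(-7) - 1*63)/(-65) = -91 - (-14 - 63)/65 = -91 - 1/65*(-77) = -91 + 77/65 = -5838/65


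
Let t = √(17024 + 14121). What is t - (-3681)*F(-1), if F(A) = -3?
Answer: -11043 + √31145 ≈ -10867.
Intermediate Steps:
t = √31145 ≈ 176.48
t - (-3681)*F(-1) = √31145 - (-3681)*(-3) = √31145 - 1*11043 = √31145 - 11043 = -11043 + √31145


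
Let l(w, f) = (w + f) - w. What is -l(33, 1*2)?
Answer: -2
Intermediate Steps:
l(w, f) = f (l(w, f) = (f + w) - w = f)
-l(33, 1*2) = -2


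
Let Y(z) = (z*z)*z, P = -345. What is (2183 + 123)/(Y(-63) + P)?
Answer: -1153/125196 ≈ -0.0092096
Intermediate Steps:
Y(z) = z³ (Y(z) = z²*z = z³)
(2183 + 123)/(Y(-63) + P) = (2183 + 123)/((-63)³ - 345) = 2306/(-250047 - 345) = 2306/(-250392) = 2306*(-1/250392) = -1153/125196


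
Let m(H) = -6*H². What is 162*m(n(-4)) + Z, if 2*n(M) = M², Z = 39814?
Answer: -22394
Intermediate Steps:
n(M) = M²/2
162*m(n(-4)) + Z = 162*(-6*((½)*(-4)²)²) + 39814 = 162*(-6*((½)*16)²) + 39814 = 162*(-6*8²) + 39814 = 162*(-6*64) + 39814 = 162*(-384) + 39814 = -62208 + 39814 = -22394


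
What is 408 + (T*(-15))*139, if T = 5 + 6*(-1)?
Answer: 2493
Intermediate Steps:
T = -1 (T = 5 - 6 = -1)
408 + (T*(-15))*139 = 408 - 1*(-15)*139 = 408 + 15*139 = 408 + 2085 = 2493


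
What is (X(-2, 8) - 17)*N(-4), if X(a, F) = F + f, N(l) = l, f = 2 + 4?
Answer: 12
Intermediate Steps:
f = 6
X(a, F) = 6 + F (X(a, F) = F + 6 = 6 + F)
(X(-2, 8) - 17)*N(-4) = ((6 + 8) - 17)*(-4) = (14 - 17)*(-4) = -3*(-4) = 12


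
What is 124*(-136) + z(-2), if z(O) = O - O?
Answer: -16864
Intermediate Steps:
z(O) = 0
124*(-136) + z(-2) = 124*(-136) + 0 = -16864 + 0 = -16864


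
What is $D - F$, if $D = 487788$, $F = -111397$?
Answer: $599185$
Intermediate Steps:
$D - F = 487788 - -111397 = 487788 + 111397 = 599185$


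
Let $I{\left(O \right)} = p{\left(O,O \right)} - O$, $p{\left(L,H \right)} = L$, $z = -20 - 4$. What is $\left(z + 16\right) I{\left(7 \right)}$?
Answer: $0$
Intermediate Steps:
$z = -24$ ($z = -20 - 4 = -24$)
$I{\left(O \right)} = 0$ ($I{\left(O \right)} = O - O = 0$)
$\left(z + 16\right) I{\left(7 \right)} = \left(-24 + 16\right) 0 = \left(-8\right) 0 = 0$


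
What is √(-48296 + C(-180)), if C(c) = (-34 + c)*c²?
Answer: 2*I*√1745474 ≈ 2642.3*I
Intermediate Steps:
C(c) = c²*(-34 + c)
√(-48296 + C(-180)) = √(-48296 + (-180)²*(-34 - 180)) = √(-48296 + 32400*(-214)) = √(-48296 - 6933600) = √(-6981896) = 2*I*√1745474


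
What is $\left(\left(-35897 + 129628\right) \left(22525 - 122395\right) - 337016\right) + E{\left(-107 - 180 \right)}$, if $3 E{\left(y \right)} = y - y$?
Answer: $-9361251986$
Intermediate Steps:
$E{\left(y \right)} = 0$ ($E{\left(y \right)} = \frac{y - y}{3} = \frac{1}{3} \cdot 0 = 0$)
$\left(\left(-35897 + 129628\right) \left(22525 - 122395\right) - 337016\right) + E{\left(-107 - 180 \right)} = \left(\left(-35897 + 129628\right) \left(22525 - 122395\right) - 337016\right) + 0 = \left(93731 \left(-99870\right) - 337016\right) + 0 = \left(-9360914970 - 337016\right) + 0 = -9361251986 + 0 = -9361251986$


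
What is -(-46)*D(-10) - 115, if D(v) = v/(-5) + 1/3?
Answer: -23/3 ≈ -7.6667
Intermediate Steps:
D(v) = 1/3 - v/5 (D(v) = v*(-1/5) + 1*(1/3) = -v/5 + 1/3 = 1/3 - v/5)
-(-46)*D(-10) - 115 = -(-46)*(1/3 - 1/5*(-10)) - 115 = -(-46)*(1/3 + 2) - 115 = -(-46)*7/3 - 115 = -46*(-7/3) - 115 = 322/3 - 115 = -23/3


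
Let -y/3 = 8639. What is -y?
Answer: 25917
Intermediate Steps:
y = -25917 (y = -3*8639 = -25917)
-y = -1*(-25917) = 25917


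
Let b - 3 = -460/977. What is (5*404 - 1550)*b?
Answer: 1161370/977 ≈ 1188.7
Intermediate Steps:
b = 2471/977 (b = 3 - 460/977 = 2471/977 ≈ 2.5292)
(5*404 - 1550)*b = (5*404 - 1550)*(2471/977) = (2020 - 1550)*(2471/977) = 470*(2471/977) = 1161370/977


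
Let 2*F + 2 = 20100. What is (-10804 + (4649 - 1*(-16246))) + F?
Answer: 20140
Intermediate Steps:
F = 10049 (F = -1 + (½)*20100 = -1 + 10050 = 10049)
(-10804 + (4649 - 1*(-16246))) + F = (-10804 + (4649 - 1*(-16246))) + 10049 = (-10804 + (4649 + 16246)) + 10049 = (-10804 + 20895) + 10049 = 10091 + 10049 = 20140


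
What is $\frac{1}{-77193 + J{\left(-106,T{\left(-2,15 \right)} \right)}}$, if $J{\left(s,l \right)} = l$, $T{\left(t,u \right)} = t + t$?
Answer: $- \frac{1}{77197} \approx -1.2954 \cdot 10^{-5}$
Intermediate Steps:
$T{\left(t,u \right)} = 2 t$
$\frac{1}{-77193 + J{\left(-106,T{\left(-2,15 \right)} \right)}} = \frac{1}{-77193 + 2 \left(-2\right)} = \frac{1}{-77193 - 4} = \frac{1}{-77197} = - \frac{1}{77197}$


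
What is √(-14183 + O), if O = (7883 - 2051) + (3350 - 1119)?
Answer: 6*I*√170 ≈ 78.23*I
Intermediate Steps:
O = 8063 (O = 5832 + 2231 = 8063)
√(-14183 + O) = √(-14183 + 8063) = √(-6120) = 6*I*√170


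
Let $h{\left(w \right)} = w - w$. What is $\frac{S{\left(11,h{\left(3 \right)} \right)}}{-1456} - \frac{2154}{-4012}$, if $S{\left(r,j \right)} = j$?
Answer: $\frac{1077}{2006} \approx 0.53689$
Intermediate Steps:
$h{\left(w \right)} = 0$
$\frac{S{\left(11,h{\left(3 \right)} \right)}}{-1456} - \frac{2154}{-4012} = \frac{0}{-1456} - \frac{2154}{-4012} = 0 \left(- \frac{1}{1456}\right) - - \frac{1077}{2006} = 0 + \frac{1077}{2006} = \frac{1077}{2006}$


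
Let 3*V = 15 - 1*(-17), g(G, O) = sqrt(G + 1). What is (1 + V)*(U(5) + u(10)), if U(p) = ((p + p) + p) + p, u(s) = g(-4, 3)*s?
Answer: 700/3 + 350*I*sqrt(3)/3 ≈ 233.33 + 202.07*I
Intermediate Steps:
g(G, O) = sqrt(1 + G)
u(s) = I*s*sqrt(3) (u(s) = sqrt(1 - 4)*s = sqrt(-3)*s = (I*sqrt(3))*s = I*s*sqrt(3))
U(p) = 4*p (U(p) = (2*p + p) + p = 3*p + p = 4*p)
V = 32/3 (V = (15 - 1*(-17))/3 = (15 + 17)/3 = (1/3)*32 = 32/3 ≈ 10.667)
(1 + V)*(U(5) + u(10)) = (1 + 32/3)*(4*5 + I*10*sqrt(3)) = 35*(20 + 10*I*sqrt(3))/3 = 700/3 + 350*I*sqrt(3)/3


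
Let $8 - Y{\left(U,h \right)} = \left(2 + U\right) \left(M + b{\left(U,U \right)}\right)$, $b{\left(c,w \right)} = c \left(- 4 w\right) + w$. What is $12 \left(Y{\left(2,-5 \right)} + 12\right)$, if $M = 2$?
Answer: $816$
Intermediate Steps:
$b{\left(c,w \right)} = w - 4 c w$ ($b{\left(c,w \right)} = - 4 c w + w = w - 4 c w$)
$Y{\left(U,h \right)} = 8 - \left(2 + U\right) \left(2 + U \left(1 - 4 U\right)\right)$
$12 \left(Y{\left(2,-5 \right)} + 12\right) = 12 \left(\left(4 - 8 + 4 \cdot 2^{3} + 7 \cdot 2^{2}\right) + 12\right) = 12 \left(\left(4 - 8 + 4 \cdot 8 + 7 \cdot 4\right) + 12\right) = 12 \left(\left(4 - 8 + 32 + 28\right) + 12\right) = 12 \left(56 + 12\right) = 12 \cdot 68 = 816$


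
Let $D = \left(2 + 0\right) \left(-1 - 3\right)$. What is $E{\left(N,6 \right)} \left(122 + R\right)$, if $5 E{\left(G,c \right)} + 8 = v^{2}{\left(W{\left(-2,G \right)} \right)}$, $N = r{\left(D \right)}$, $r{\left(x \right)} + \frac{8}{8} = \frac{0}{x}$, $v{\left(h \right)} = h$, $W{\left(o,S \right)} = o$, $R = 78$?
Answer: $-160$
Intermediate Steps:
$D = -8$ ($D = 2 \left(-4\right) = -8$)
$r{\left(x \right)} = -1$ ($r{\left(x \right)} = -1 + \frac{0}{x} = -1 + 0 = -1$)
$N = -1$
$E{\left(G,c \right)} = - \frac{4}{5}$ ($E{\left(G,c \right)} = - \frac{8}{5} + \frac{\left(-2\right)^{2}}{5} = - \frac{8}{5} + \frac{1}{5} \cdot 4 = - \frac{8}{5} + \frac{4}{5} = - \frac{4}{5}$)
$E{\left(N,6 \right)} \left(122 + R\right) = - \frac{4 \left(122 + 78\right)}{5} = \left(- \frac{4}{5}\right) 200 = -160$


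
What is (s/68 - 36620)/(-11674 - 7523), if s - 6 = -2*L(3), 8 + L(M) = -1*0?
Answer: 138341/72522 ≈ 1.9076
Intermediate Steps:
L(M) = -8 (L(M) = -8 - 1*0 = -8 + 0 = -8)
s = 22 (s = 6 - 2*(-8) = 6 + 16 = 22)
(s/68 - 36620)/(-11674 - 7523) = (22/68 - 36620)/(-11674 - 7523) = (22*(1/68) - 36620)/(-19197) = (11/34 - 36620)*(-1/19197) = -1245069/34*(-1/19197) = 138341/72522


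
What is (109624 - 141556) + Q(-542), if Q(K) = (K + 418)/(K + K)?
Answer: -8653541/271 ≈ -31932.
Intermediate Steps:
Q(K) = (418 + K)/(2*K) (Q(K) = (418 + K)/((2*K)) = (418 + K)*(1/(2*K)) = (418 + K)/(2*K))
(109624 - 141556) + Q(-542) = (109624 - 141556) + (1/2)*(418 - 542)/(-542) = -31932 + (1/2)*(-1/542)*(-124) = -31932 + 31/271 = -8653541/271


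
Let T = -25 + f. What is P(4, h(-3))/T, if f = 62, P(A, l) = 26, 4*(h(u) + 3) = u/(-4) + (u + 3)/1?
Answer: 26/37 ≈ 0.70270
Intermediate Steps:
h(u) = -9/4 + 3*u/16 (h(u) = -3 + (u/(-4) + (u + 3)/1)/4 = -3 + (u*(-¼) + (3 + u)*1)/4 = -3 + (-u/4 + (3 + u))/4 = -3 + (3 + 3*u/4)/4 = -3 + (¾ + 3*u/16) = -9/4 + 3*u/16)
T = 37 (T = -25 + 62 = 37)
P(4, h(-3))/T = 26/37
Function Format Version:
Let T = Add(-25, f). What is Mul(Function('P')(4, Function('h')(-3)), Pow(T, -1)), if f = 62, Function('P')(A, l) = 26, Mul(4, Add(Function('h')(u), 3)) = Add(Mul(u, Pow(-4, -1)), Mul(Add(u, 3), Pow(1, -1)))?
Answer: Rational(26, 37) ≈ 0.70270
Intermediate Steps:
Function('h')(u) = Add(Rational(-9, 4), Mul(Rational(3, 16), u)) (Function('h')(u) = Add(-3, Mul(Rational(1, 4), Add(Mul(u, Pow(-4, -1)), Mul(Add(u, 3), Pow(1, -1))))) = Add(-3, Mul(Rational(1, 4), Add(Mul(u, Rational(-1, 4)), Mul(Add(3, u), 1)))) = Add(-3, Mul(Rational(1, 4), Add(Mul(Rational(-1, 4), u), Add(3, u)))) = Add(-3, Mul(Rational(1, 4), Add(3, Mul(Rational(3, 4), u)))) = Add(-3, Add(Rational(3, 4), Mul(Rational(3, 16), u))) = Add(Rational(-9, 4), Mul(Rational(3, 16), u)))
T = 37 (T = Add(-25, 62) = 37)
Mul(Function('P')(4, Function('h')(-3)), Pow(T, -1)) = Mul(26, Pow(37, -1)) = Mul(26, Rational(1, 37)) = Rational(26, 37)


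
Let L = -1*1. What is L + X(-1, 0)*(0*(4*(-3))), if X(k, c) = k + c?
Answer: -1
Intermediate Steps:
X(k, c) = c + k
L = -1
L + X(-1, 0)*(0*(4*(-3))) = -1 + (0 - 1)*(0*(4*(-3))) = -1 - 0*(-12) = -1 - 1*0 = -1 + 0 = -1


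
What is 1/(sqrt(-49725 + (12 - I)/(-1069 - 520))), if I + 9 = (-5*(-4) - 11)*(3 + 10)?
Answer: -I*sqrt(125551544181)/79012929 ≈ -0.0044845*I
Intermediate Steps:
I = 108 (I = -9 + (-5*(-4) - 11)*(3 + 10) = -9 + (20 - 11)*13 = -9 + 9*13 = -9 + 117 = 108)
1/(sqrt(-49725 + (12 - I)/(-1069 - 520))) = 1/(sqrt(-49725 + (12 - 1*108)/(-1069 - 520))) = 1/(sqrt(-49725 + (12 - 108)/(-1589))) = 1/(sqrt(-49725 - 1/1589*(-96))) = 1/(sqrt(-49725 + 96/1589)) = 1/(sqrt(-79012929/1589)) = 1/(I*sqrt(125551544181)/1589) = -I*sqrt(125551544181)/79012929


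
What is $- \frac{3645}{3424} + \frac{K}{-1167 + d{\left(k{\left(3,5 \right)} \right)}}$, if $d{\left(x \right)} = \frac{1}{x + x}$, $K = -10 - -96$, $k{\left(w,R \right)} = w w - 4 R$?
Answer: $- \frac{100063583}{87911200} \approx -1.1382$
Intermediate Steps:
$k{\left(w,R \right)} = w^{2} - 4 R$
$K = 86$ ($K = -10 + 96 = 86$)
$d{\left(x \right)} = \frac{1}{2 x}$
$- \frac{3645}{3424} + \frac{K}{-1167 + d{\left(k{\left(3,5 \right)} \right)}} = - \frac{3645}{3424} + \frac{86}{-1167 + \frac{1}{2 \left(3^{2} - 20\right)}} = \left(-3645\right) \frac{1}{3424} + \frac{86}{-1167 + \frac{1}{2 \left(9 - 20\right)}} = - \frac{3645}{3424} + \frac{86}{-1167 + \frac{1}{2 \left(-11\right)}} = - \frac{3645}{3424} + \frac{86}{-1167 + \frac{1}{2} \left(- \frac{1}{11}\right)} = - \frac{3645}{3424} + \frac{86}{-1167 - \frac{1}{22}} = - \frac{3645}{3424} + \frac{86}{- \frac{25675}{22}} = - \frac{3645}{3424} + 86 \left(- \frac{22}{25675}\right) = - \frac{3645}{3424} - \frac{1892}{25675} = - \frac{100063583}{87911200}$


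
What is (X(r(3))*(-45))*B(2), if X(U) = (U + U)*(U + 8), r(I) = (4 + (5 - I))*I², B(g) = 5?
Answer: -1506600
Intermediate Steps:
r(I) = I²*(9 - I) (r(I) = (9 - I)*I² = I²*(9 - I))
X(U) = 2*U*(8 + U) (X(U) = (2*U)*(8 + U) = 2*U*(8 + U))
(X(r(3))*(-45))*B(2) = ((2*(3²*(9 - 1*3))*(8 + 3²*(9 - 1*3)))*(-45))*5 = ((2*(9*(9 - 3))*(8 + 9*(9 - 3)))*(-45))*5 = ((2*(9*6)*(8 + 9*6))*(-45))*5 = ((2*54*(8 + 54))*(-45))*5 = ((2*54*62)*(-45))*5 = (6696*(-45))*5 = -301320*5 = -1506600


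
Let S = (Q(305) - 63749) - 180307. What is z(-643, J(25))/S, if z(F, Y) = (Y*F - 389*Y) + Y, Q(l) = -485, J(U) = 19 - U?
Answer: -6186/244541 ≈ -0.025296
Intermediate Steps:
z(F, Y) = -388*Y + F*Y (z(F, Y) = (F*Y - 389*Y) + Y = (-389*Y + F*Y) + Y = -388*Y + F*Y)
S = -244541 (S = (-485 - 63749) - 180307 = -64234 - 180307 = -244541)
z(-643, J(25))/S = ((19 - 1*25)*(-388 - 643))/(-244541) = ((19 - 25)*(-1031))*(-1/244541) = -6*(-1031)*(-1/244541) = 6186*(-1/244541) = -6186/244541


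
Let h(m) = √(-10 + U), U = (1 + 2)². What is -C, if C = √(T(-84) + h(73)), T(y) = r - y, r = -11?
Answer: -√(73 + I) ≈ -8.5442 - 0.058519*I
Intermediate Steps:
U = 9 (U = 3² = 9)
h(m) = I (h(m) = √(-10 + 9) = √(-1) = I)
T(y) = -11 - y
C = √(73 + I) (C = √((-11 - 1*(-84)) + I) = √((-11 + 84) + I) = √(73 + I) ≈ 8.5442 + 0.05852*I)
-C = -√(73 + I)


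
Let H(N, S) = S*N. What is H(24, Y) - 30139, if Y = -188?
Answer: -34651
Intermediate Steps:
H(N, S) = N*S
H(24, Y) - 30139 = 24*(-188) - 30139 = -4512 - 30139 = -34651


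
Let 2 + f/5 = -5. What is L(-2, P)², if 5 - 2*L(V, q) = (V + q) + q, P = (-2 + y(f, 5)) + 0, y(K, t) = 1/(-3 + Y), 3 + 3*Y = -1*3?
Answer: 3249/100 ≈ 32.490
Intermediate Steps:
f = -35 (f = -10 + 5*(-5) = -10 - 25 = -35)
Y = -2 (Y = -1 + (-1*3)/3 = -1 + (⅓)*(-3) = -1 - 1 = -2)
y(K, t) = -⅕ (y(K, t) = 1/(-3 - 2) = 1/(-5) = -⅕)
P = -11/5 (P = (-2 - ⅕) + 0 = -11/5 + 0 = -11/5 ≈ -2.2000)
L(V, q) = 5/2 - q - V/2 (L(V, q) = 5/2 - ((V + q) + q)/2 = 5/2 - (V + 2*q)/2 = 5/2 + (-q - V/2) = 5/2 - q - V/2)
L(-2, P)² = (5/2 - 1*(-11/5) - ½*(-2))² = (5/2 + 11/5 + 1)² = (57/10)² = 3249/100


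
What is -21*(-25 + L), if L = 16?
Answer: 189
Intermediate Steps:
-21*(-25 + L) = -21*(-25 + 16) = -21*(-9) = 189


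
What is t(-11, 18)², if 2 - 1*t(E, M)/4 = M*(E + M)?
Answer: 246016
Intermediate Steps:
t(E, M) = 8 - 4*M*(E + M)
t(-11, 18)² = (8 - 4*18² - 4*(-11)*18)² = (8 - 4*324 + 792)² = (8 - 1296 + 792)² = (-496)² = 246016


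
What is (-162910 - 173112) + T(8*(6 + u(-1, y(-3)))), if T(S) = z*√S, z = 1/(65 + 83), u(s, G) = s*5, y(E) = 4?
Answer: -336022 + √2/74 ≈ -3.3602e+5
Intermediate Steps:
u(s, G) = 5*s
z = 1/148 ≈ 0.0067568
T(S) = √S/148
(-162910 - 173112) + T(8*(6 + u(-1, y(-3)))) = (-162910 - 173112) + √(8*(6 + 5*(-1)))/148 = -336022 + √(8*(6 - 5))/148 = -336022 + √(8*1)/148 = -336022 + √8/148 = -336022 + (2*√2)/148 = -336022 + √2/74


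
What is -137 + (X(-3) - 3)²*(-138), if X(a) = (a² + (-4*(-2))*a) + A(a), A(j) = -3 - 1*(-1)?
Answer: -55337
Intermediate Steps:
A(j) = -2 (A(j) = -3 + 1 = -2)
X(a) = -2 + a² + 8*a (X(a) = (a² + (-4*(-2))*a) - 2 = (a² + 8*a) - 2 = -2 + a² + 8*a)
-137 + (X(-3) - 3)²*(-138) = -137 + ((-2 + (-3)² + 8*(-3)) - 3)²*(-138) = -137 + ((-2 + 9 - 24) - 3)²*(-138) = -137 + (-17 - 3)²*(-138) = -137 + (-20)²*(-138) = -137 + 400*(-138) = -137 - 55200 = -55337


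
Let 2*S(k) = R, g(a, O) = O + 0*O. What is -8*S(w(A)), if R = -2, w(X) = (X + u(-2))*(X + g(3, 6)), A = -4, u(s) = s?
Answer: 8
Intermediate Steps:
g(a, O) = O (g(a, O) = O + 0 = O)
w(X) = (-2 + X)*(6 + X) (w(X) = (X - 2)*(X + 6) = (-2 + X)*(6 + X))
S(k) = -1 (S(k) = (1/2)*(-2) = -1)
-8*S(w(A)) = -8*(-1) = 8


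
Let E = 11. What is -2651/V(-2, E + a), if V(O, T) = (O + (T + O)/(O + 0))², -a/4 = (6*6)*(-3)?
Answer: -10604/198025 ≈ -0.053549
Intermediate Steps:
a = 432 (a = -4*6*6*(-3) = -144*(-3) = -4*(-108) = 432)
V(O, T) = (O + (O + T)/O)²
-2651/V(-2, E + a) = -2651*4/(-2 + (11 + 432) + (-2)²)² = -2651*4/(-2 + 443 + 4)² = -2651/((¼)*445²) = -2651/((¼)*198025) = -2651/198025/4 = -2651*4/198025 = -10604/198025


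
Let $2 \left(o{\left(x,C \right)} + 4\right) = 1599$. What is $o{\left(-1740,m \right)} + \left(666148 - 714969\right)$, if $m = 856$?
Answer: $- \frac{96051}{2} \approx -48026.0$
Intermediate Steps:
$o{\left(x,C \right)} = \frac{1591}{2}$ ($o{\left(x,C \right)} = -4 + \frac{1}{2} \cdot 1599 = -4 + \frac{1599}{2} = \frac{1591}{2}$)
$o{\left(-1740,m \right)} + \left(666148 - 714969\right) = \frac{1591}{2} + \left(666148 - 714969\right) = \frac{1591}{2} - 48821 = - \frac{96051}{2}$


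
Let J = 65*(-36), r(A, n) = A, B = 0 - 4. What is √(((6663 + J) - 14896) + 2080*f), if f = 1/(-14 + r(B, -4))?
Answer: I*√96197/3 ≈ 103.39*I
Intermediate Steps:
B = -4
f = -1/18 (f = 1/(-14 - 4) = 1/(-18) = -1/18 ≈ -0.055556)
J = -2340
√(((6663 + J) - 14896) + 2080*f) = √(((6663 - 2340) - 14896) + 2080*(-1/18)) = √((4323 - 14896) - 1040/9) = √(-10573 - 1040/9) = √(-96197/9) = I*√96197/3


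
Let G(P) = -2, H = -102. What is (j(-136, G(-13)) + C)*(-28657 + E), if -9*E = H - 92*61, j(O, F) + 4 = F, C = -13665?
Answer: 383090281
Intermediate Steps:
j(O, F) = -4 + F
E = 5714/9 (E = -(-102 - 92*61)/9 = -(-102 - 5612)/9 = -⅑*(-5714) = 5714/9 ≈ 634.89)
(j(-136, G(-13)) + C)*(-28657 + E) = ((-4 - 2) - 13665)*(-28657 + 5714/9) = (-6 - 13665)*(-252199/9) = -13671*(-252199/9) = 383090281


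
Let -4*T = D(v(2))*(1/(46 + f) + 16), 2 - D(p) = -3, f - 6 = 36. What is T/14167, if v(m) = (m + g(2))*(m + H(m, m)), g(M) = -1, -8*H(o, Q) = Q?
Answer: -7045/4986784 ≈ -0.0014127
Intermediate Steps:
H(o, Q) = -Q/8
f = 42 (f = 6 + 36 = 42)
v(m) = 7*m*(-1 + m)/8 (v(m) = (m - 1)*(m - m/8) = (-1 + m)*(7*m/8) = 7*m*(-1 + m)/8)
D(p) = 5 (D(p) = 2 - 1*(-3) = 2 + 3 = 5)
T = -7045/352 (T = -5*(1/(46 + 42) + 16)/4 = -5*(1/88 + 16)/4 = -5*1409/(4*88) = -¼*7045/88 = -7045/352 ≈ -20.014)
T/14167 = -7045/352/14167 = -7045/352*1/14167 = -7045/4986784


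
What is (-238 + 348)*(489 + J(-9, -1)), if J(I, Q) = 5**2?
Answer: 56540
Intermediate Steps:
J(I, Q) = 25
(-238 + 348)*(489 + J(-9, -1)) = (-238 + 348)*(489 + 25) = 110*514 = 56540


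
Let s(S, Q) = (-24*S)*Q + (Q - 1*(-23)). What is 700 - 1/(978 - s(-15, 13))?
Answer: 2616601/3738 ≈ 700.00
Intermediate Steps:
s(S, Q) = 23 + Q - 24*Q*S (s(S, Q) = -24*Q*S + (Q + 23) = -24*Q*S + (23 + Q) = 23 + Q - 24*Q*S)
700 - 1/(978 - s(-15, 13)) = 700 - 1/(978 - (23 + 13 - 24*13*(-15))) = 700 - 1/(978 - (23 + 13 + 4680)) = 700 - 1/(978 - 1*4716) = 700 - 1/(978 - 4716) = 700 - 1/(-3738) = 700 - 1*(-1/3738) = 700 + 1/3738 = 2616601/3738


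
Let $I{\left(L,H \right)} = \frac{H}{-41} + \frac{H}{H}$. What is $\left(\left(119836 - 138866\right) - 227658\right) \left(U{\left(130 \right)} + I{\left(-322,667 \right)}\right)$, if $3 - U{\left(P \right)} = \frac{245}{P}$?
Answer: $\frac{143145456}{41} \approx 3.4914 \cdot 10^{6}$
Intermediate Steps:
$I{\left(L,H \right)} = 1 - \frac{H}{41}$ ($I{\left(L,H \right)} = H \left(- \frac{1}{41}\right) + 1 = - \frac{H}{41} + 1 = 1 - \frac{H}{41}$)
$U{\left(P \right)} = 3 - \frac{245}{P}$
$\left(\left(119836 - 138866\right) - 227658\right) \left(U{\left(130 \right)} + I{\left(-322,667 \right)}\right) = \left(\left(119836 - 138866\right) - 227658\right) \left(\left(3 - \frac{245}{130}\right) + \left(1 - \frac{667}{41}\right)\right) = \left(\left(119836 - 138866\right) - 227658\right) \left(\left(3 - \frac{49}{26}\right) + \left(1 - \frac{667}{41}\right)\right) = \left(-19030 - 227658\right) \left(\left(3 - \frac{49}{26}\right) - \frac{626}{41}\right) = - 246688 \left(\frac{29}{26} - \frac{626}{41}\right) = \left(-246688\right) \left(- \frac{15087}{1066}\right) = \frac{143145456}{41}$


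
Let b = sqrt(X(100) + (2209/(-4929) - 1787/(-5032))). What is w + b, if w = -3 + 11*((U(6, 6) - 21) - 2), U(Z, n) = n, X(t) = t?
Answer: -190 + sqrt(15365074429290270)/12401364 ≈ -180.00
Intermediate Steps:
w = -190 (w = -3 + 11*((6 - 21) - 2) = -3 + 11*(-15 - 2) = -3 + 11*(-17) = -3 - 187 = -190)
b = sqrt(15365074429290270)/12401364 (b = sqrt(100 + (2209/(-4929) - 1787/(-5032))) = sqrt(100 + (2209*(-1/4929) - 1787*(-1/5032))) = sqrt(100 + (-2209/4929 + 1787/5032)) = sqrt(100 - 2307565/24802728) = sqrt(2477965235/24802728) = sqrt(15365074429290270)/12401364 ≈ 9.9953)
w + b = -190 + sqrt(15365074429290270)/12401364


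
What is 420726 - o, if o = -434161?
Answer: 854887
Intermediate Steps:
420726 - o = 420726 - 1*(-434161) = 420726 + 434161 = 854887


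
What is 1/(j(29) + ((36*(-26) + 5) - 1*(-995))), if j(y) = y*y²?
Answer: 1/24453 ≈ 4.0895e-5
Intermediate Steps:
j(y) = y³
1/(j(29) + ((36*(-26) + 5) - 1*(-995))) = 1/(29³ + ((36*(-26) + 5) - 1*(-995))) = 1/(24389 + ((-936 + 5) + 995)) = 1/(24389 + (-931 + 995)) = 1/(24389 + 64) = 1/24453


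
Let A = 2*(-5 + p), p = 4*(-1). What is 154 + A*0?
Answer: 154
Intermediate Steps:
p = -4
A = -18 (A = 2*(-5 - 4) = 2*(-9) = -18)
154 + A*0 = 154 - 18*0 = 154 + 0 = 154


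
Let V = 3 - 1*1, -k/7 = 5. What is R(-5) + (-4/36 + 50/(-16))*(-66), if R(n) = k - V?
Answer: 2119/12 ≈ 176.58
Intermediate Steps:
k = -35 (k = -7*5 = -35)
V = 2 (V = 3 - 1 = 2)
R(n) = -37 (R(n) = -35 - 1*2 = -35 - 2 = -37)
R(-5) + (-4/36 + 50/(-16))*(-66) = -37 + (-4/36 + 50/(-16))*(-66) = -37 + (-4*1/36 + 50*(-1/16))*(-66) = -37 + (-⅑ - 25/8)*(-66) = -37 - 233/72*(-66) = -37 + 2563/12 = 2119/12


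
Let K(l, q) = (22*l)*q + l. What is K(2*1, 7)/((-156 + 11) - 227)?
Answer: -⅚ ≈ -0.83333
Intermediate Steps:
K(l, q) = l + 22*l*q (K(l, q) = 22*l*q + l = l + 22*l*q)
K(2*1, 7)/((-156 + 11) - 227) = ((2*1)*(1 + 22*7))/((-156 + 11) - 227) = (2*(1 + 154))/(-145 - 227) = (2*155)/(-372) = 310*(-1/372) = -⅚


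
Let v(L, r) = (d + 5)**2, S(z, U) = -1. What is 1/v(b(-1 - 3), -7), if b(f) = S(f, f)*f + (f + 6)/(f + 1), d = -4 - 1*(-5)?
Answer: 1/36 ≈ 0.027778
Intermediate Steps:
d = 1 (d = -4 + 5 = 1)
b(f) = -f + (6 + f)/(1 + f) (b(f) = -f + (f + 6)/(f + 1) = -f + (6 + f)/(1 + f))
v(L, r) = 36 (v(L, r) = (1 + 5)**2 = 6**2 = 36)
1/v(b(-1 - 3), -7) = 1/36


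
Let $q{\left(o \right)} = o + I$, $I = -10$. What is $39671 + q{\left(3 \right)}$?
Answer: $39664$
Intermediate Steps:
$q{\left(o \right)} = -10 + o$ ($q{\left(o \right)} = o - 10 = -10 + o$)
$39671 + q{\left(3 \right)} = 39671 + \left(-10 + 3\right) = 39671 - 7 = 39664$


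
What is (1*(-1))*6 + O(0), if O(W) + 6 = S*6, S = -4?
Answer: -36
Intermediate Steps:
O(W) = -30 (O(W) = -6 - 4*6 = -6 - 24 = -30)
(1*(-1))*6 + O(0) = (1*(-1))*6 - 30 = -1*6 - 30 = -6 - 30 = -36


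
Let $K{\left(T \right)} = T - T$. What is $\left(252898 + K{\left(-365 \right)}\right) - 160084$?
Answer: $92814$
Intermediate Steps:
$K{\left(T \right)} = 0$
$\left(252898 + K{\left(-365 \right)}\right) - 160084 = \left(252898 + 0\right) - 160084 = 252898 - 160084 = 92814$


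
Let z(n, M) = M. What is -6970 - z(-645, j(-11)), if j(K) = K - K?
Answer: -6970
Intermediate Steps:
j(K) = 0
-6970 - z(-645, j(-11)) = -6970 - 1*0 = -6970 + 0 = -6970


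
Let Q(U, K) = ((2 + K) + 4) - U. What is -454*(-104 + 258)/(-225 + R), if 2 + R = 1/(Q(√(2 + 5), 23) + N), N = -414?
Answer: 2352384716836/7637700113 + 69916*√7/7637700113 ≈ 308.00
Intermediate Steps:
Q(U, K) = 6 + K - U (Q(U, K) = (6 + K) - U = 6 + K - U)
R = -2 + 1/(-385 - √7) (R = -2 + 1/((6 + 23 - √(2 + 5)) - 414) = -2 + 1/((6 + 23 - √7) - 414) = -2 + 1/((29 - √7) - 414) = -2 + 1/(-385 - √7) ≈ -2.0026)
-454*(-104 + 258)/(-225 + R) = -454*(-104 + 258)/(-225 + (-42403/21174 + √7/148218)) = -454*154/(-4806553/21174 + √7/148218) = -454/(-4806553/3260796 + √7/22825572)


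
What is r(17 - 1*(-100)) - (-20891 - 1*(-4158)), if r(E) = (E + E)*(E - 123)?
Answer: 15329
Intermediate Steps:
r(E) = 2*E*(-123 + E) (r(E) = (2*E)*(-123 + E) = 2*E*(-123 + E))
r(17 - 1*(-100)) - (-20891 - 1*(-4158)) = 2*(17 - 1*(-100))*(-123 + (17 - 1*(-100))) - (-20891 - 1*(-4158)) = 2*(17 + 100)*(-123 + (17 + 100)) - (-20891 + 4158) = 2*117*(-123 + 117) - 1*(-16733) = 2*117*(-6) + 16733 = -1404 + 16733 = 15329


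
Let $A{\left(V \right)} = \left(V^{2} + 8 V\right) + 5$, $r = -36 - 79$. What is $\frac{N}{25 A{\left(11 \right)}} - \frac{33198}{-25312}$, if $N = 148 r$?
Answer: $- \frac{12660047}{6770960} \approx -1.8698$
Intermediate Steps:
$r = -115$
$A{\left(V \right)} = 5 + V^{2} + 8 V$
$N = -17020$ ($N = 148 \left(-115\right) = -17020$)
$\frac{N}{25 A{\left(11 \right)}} - \frac{33198}{-25312} = - \frac{17020}{25 \left(5 + 11^{2} + 8 \cdot 11\right)} - \frac{33198}{-25312} = - \frac{17020}{25 \left(5 + 121 + 88\right)} - - \frac{16599}{12656} = - \frac{17020}{25 \cdot 214} + \frac{16599}{12656} = - \frac{17020}{5350} + \frac{16599}{12656} = \left(-17020\right) \frac{1}{5350} + \frac{16599}{12656} = - \frac{1702}{535} + \frac{16599}{12656} = - \frac{12660047}{6770960}$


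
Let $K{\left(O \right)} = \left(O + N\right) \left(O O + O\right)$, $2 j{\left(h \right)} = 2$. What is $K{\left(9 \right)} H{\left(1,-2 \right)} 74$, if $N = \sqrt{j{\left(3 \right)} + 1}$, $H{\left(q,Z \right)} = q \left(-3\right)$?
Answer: $-179820 - 19980 \sqrt{2} \approx -2.0808 \cdot 10^{5}$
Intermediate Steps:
$j{\left(h \right)} = 1$ ($j{\left(h \right)} = \frac{1}{2} \cdot 2 = 1$)
$H{\left(q,Z \right)} = - 3 q$
$N = \sqrt{2}$ ($N = \sqrt{1 + 1} = \sqrt{2} \approx 1.4142$)
$K{\left(O \right)} = \left(O + \sqrt{2}\right) \left(O + O^{2}\right)$ ($K{\left(O \right)} = \left(O + \sqrt{2}\right) \left(O O + O\right) = \left(O + \sqrt{2}\right) \left(O^{2} + O\right) = \left(O + \sqrt{2}\right) \left(O + O^{2}\right)$)
$K{\left(9 \right)} H{\left(1,-2 \right)} 74 = 9 \left(9 + \sqrt{2} + 9^{2} + 9 \sqrt{2}\right) \left(\left(-3\right) 1\right) 74 = 9 \left(9 + \sqrt{2} + 81 + 9 \sqrt{2}\right) \left(-3\right) 74 = 9 \left(90 + 10 \sqrt{2}\right) \left(-3\right) 74 = \left(810 + 90 \sqrt{2}\right) \left(-3\right) 74 = \left(-2430 - 270 \sqrt{2}\right) 74 = -179820 - 19980 \sqrt{2}$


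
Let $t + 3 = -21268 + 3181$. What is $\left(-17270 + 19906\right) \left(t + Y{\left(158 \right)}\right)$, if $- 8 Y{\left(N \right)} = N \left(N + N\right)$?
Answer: $-64136516$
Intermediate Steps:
$t = -18090$ ($t = -3 + \left(-21268 + 3181\right) = -3 - 18087 = -18090$)
$Y{\left(N \right)} = - \frac{N^{2}}{4}$ ($Y{\left(N \right)} = - \frac{N \left(N + N\right)}{8} = - \frac{N 2 N}{8} = - \frac{2 N^{2}}{8} = - \frac{N^{2}}{4}$)
$\left(-17270 + 19906\right) \left(t + Y{\left(158 \right)}\right) = \left(-17270 + 19906\right) \left(-18090 - \frac{158^{2}}{4}\right) = 2636 \left(-18090 - 6241\right) = 2636 \left(-24331\right) = -64136516$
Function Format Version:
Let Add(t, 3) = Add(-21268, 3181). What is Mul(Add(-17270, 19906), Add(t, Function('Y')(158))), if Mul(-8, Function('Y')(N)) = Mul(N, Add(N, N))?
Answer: -64136516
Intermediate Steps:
t = -18090 (t = Add(-3, Add(-21268, 3181)) = Add(-3, -18087) = -18090)
Function('Y')(N) = Mul(Rational(-1, 4), Pow(N, 2)) (Function('Y')(N) = Mul(Rational(-1, 8), Mul(N, Add(N, N))) = Mul(Rational(-1, 8), Mul(N, Mul(2, N))) = Mul(Rational(-1, 8), Mul(2, Pow(N, 2))) = Mul(Rational(-1, 4), Pow(N, 2)))
Mul(Add(-17270, 19906), Add(t, Function('Y')(158))) = Mul(Add(-17270, 19906), Add(-18090, Mul(Rational(-1, 4), Pow(158, 2)))) = Mul(2636, Add(-18090, Mul(Rational(-1, 4), 24964))) = Mul(2636, Add(-18090, -6241)) = Mul(2636, -24331) = -64136516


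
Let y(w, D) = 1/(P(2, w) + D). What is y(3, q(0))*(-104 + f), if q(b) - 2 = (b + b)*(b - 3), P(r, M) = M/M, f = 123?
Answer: 19/3 ≈ 6.3333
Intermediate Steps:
P(r, M) = 1
q(b) = 2 + 2*b*(-3 + b) (q(b) = 2 + (b + b)*(b - 3) = 2 + (2*b)*(-3 + b) = 2 + 2*b*(-3 + b))
y(w, D) = 1/(1 + D)
y(3, q(0))*(-104 + f) = (-104 + 123)/(1 + (2 - 6*0 + 2*0²)) = 19/(1 + (2 + 0 + 2*0)) = 19/(1 + (2 + 0 + 0)) = 19/(1 + 2) = 19/3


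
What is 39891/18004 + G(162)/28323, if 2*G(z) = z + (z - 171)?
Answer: 125690011/56658588 ≈ 2.2184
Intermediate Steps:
G(z) = -171/2 + z (G(z) = (z + (z - 171))/2 = (z + (-171 + z))/2 = (-171 + 2*z)/2 = -171/2 + z)
39891/18004 + G(162)/28323 = 39891/18004 + (-171/2 + 162)/28323 = 39891*(1/18004) + (153/2)*(1/28323) = 39891/18004 + 17/6294 = 125690011/56658588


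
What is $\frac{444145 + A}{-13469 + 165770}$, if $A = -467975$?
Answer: $- \frac{23830}{152301} \approx -0.15647$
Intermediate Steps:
$\frac{444145 + A}{-13469 + 165770} = \frac{444145 - 467975}{-13469 + 165770} = - \frac{23830}{152301}$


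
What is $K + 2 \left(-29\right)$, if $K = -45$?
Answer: $-103$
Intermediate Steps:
$K + 2 \left(-29\right) = -45 + 2 \left(-29\right) = -45 - 58 = -103$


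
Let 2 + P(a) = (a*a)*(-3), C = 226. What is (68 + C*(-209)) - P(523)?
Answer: 773423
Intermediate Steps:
P(a) = -2 - 3*a² (P(a) = -2 + (a*a)*(-3) = -2 + a²*(-3) = -2 - 3*a²)
(68 + C*(-209)) - P(523) = (68 + 226*(-209)) - (-2 - 3*523²) = (68 - 47234) - (-2 - 3*273529) = -47166 - (-2 - 820587) = -47166 - 1*(-820589) = -47166 + 820589 = 773423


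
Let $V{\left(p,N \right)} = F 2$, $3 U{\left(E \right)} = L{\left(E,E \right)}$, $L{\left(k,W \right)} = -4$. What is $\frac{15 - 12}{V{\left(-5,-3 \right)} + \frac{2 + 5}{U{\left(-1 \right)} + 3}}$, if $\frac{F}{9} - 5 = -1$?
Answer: $\frac{5}{127} \approx 0.03937$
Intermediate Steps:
$F = 36$ ($F = 45 + 9 \left(-1\right) = 45 - 9 = 36$)
$U{\left(E \right)} = - \frac{4}{3}$ ($U{\left(E \right)} = \frac{1}{3} \left(-4\right) = - \frac{4}{3}$)
$V{\left(p,N \right)} = 72$ ($V{\left(p,N \right)} = 36 \cdot 2 = 72$)
$\frac{15 - 12}{V{\left(-5,-3 \right)} + \frac{2 + 5}{U{\left(-1 \right)} + 3}} = \frac{15 - 12}{72 + \frac{2 + 5}{- \frac{4}{3} + 3}} = \frac{3}{72 + \frac{7}{\frac{5}{3}}} = \frac{3}{72 + 7 \cdot \frac{3}{5}} = \frac{3}{72 + \frac{21}{5}} = \frac{3}{\frac{381}{5}} = 3 \cdot \frac{5}{381} = \frac{5}{127}$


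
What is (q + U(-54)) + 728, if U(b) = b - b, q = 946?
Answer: 1674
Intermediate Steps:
U(b) = 0
(q + U(-54)) + 728 = (946 + 0) + 728 = 946 + 728 = 1674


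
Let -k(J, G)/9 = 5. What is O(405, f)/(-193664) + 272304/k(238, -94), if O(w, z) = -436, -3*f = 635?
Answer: -1464873951/242080 ≈ -6051.2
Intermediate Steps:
f = -635/3 (f = -⅓*635 = -635/3 ≈ -211.67)
k(J, G) = -45 (k(J, G) = -9*5 = -45)
O(405, f)/(-193664) + 272304/k(238, -94) = -436/(-193664) + 272304/(-45) = -436*(-1/193664) + 272304*(-1/45) = 109/48416 - 30256/5 = -1464873951/242080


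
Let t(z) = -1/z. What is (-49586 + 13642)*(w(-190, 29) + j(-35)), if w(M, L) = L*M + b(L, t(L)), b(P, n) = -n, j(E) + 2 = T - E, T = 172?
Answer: 5529768736/29 ≈ 1.9068e+8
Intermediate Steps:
j(E) = 170 - E (j(E) = -2 + (172 - E) = 170 - E)
w(M, L) = 1/L + L*M (w(M, L) = L*M - (-1)/L = L*M + 1/L = 1/L + L*M)
(-49586 + 13642)*(w(-190, 29) + j(-35)) = (-49586 + 13642)*((1/29 + 29*(-190)) + (170 - 1*(-35))) = -35944*((1/29 - 5510) + (170 + 35)) = -35944*(-159789/29 + 205) = -35944*(-153844/29) = 5529768736/29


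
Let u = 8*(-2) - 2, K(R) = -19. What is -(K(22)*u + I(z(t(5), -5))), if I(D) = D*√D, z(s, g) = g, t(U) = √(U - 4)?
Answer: -342 + 5*I*√5 ≈ -342.0 + 11.18*I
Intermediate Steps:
t(U) = √(-4 + U)
I(D) = D^(3/2)
u = -18 (u = -16 - 2 = -18)
-(K(22)*u + I(z(t(5), -5))) = -(-19*(-18) + (-5)^(3/2)) = -(342 - 5*I*√5) = -342 + 5*I*√5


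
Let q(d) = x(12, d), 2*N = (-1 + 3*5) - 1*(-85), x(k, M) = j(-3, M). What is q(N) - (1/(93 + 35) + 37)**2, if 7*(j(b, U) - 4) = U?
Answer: -155804423/114688 ≈ -1358.5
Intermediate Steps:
j(b, U) = 4 + U/7
x(k, M) = 4 + M/7
N = 99/2 (N = ((-1 + 3*5) - 1*(-85))/2 = ((-1 + 15) + 85)/2 = (14 + 85)/2 = (1/2)*99 = 99/2 ≈ 49.500)
q(d) = 4 + d/7
q(N) - (1/(93 + 35) + 37)**2 = (4 + (1/7)*(99/2)) - (1/(93 + 35) + 37)**2 = (4 + 99/14) - (1/128 + 37)**2 = 155/14 - (1/128 + 37)**2 = 155/14 - (4737/128)**2 = 155/14 - 1*22439169/16384 = 155/14 - 22439169/16384 = -155804423/114688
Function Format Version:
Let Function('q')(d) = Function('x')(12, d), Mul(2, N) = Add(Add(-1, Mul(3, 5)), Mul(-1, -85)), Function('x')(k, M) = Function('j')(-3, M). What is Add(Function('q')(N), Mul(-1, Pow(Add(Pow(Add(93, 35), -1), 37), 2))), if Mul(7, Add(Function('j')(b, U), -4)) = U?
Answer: Rational(-155804423, 114688) ≈ -1358.5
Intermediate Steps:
Function('j')(b, U) = Add(4, Mul(Rational(1, 7), U))
Function('x')(k, M) = Add(4, Mul(Rational(1, 7), M))
N = Rational(99, 2) (N = Mul(Rational(1, 2), Add(Add(-1, Mul(3, 5)), Mul(-1, -85))) = Mul(Rational(1, 2), Add(Add(-1, 15), 85)) = Mul(Rational(1, 2), Add(14, 85)) = Mul(Rational(1, 2), 99) = Rational(99, 2) ≈ 49.500)
Function('q')(d) = Add(4, Mul(Rational(1, 7), d))
Add(Function('q')(N), Mul(-1, Pow(Add(Pow(Add(93, 35), -1), 37), 2))) = Add(Add(4, Mul(Rational(1, 7), Rational(99, 2))), Mul(-1, Pow(Add(Pow(Add(93, 35), -1), 37), 2))) = Add(Add(4, Rational(99, 14)), Mul(-1, Pow(Add(Pow(128, -1), 37), 2))) = Add(Rational(155, 14), Mul(-1, Pow(Add(Rational(1, 128), 37), 2))) = Add(Rational(155, 14), Mul(-1, Pow(Rational(4737, 128), 2))) = Add(Rational(155, 14), Mul(-1, Rational(22439169, 16384))) = Add(Rational(155, 14), Rational(-22439169, 16384)) = Rational(-155804423, 114688)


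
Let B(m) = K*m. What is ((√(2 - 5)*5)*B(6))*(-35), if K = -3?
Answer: 3150*I*√3 ≈ 5456.0*I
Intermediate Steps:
B(m) = -3*m
((√(2 - 5)*5)*B(6))*(-35) = ((√(2 - 5)*5)*(-3*6))*(-35) = ((√(-3)*5)*(-18))*(-35) = (((I*√3)*5)*(-18))*(-35) = ((5*I*√3)*(-18))*(-35) = -90*I*√3*(-35) = 3150*I*√3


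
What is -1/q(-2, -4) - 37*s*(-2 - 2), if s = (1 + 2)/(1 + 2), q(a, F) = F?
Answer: 593/4 ≈ 148.25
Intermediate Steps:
s = 1 (s = 3/3 = 3*(⅓) = 1)
-1/q(-2, -4) - 37*s*(-2 - 2) = -1/(-4) - 37*(-2 - 2) = -1*(-¼) - 37*(-4) = ¼ - 37*(-4) = ¼ + 148 = 593/4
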